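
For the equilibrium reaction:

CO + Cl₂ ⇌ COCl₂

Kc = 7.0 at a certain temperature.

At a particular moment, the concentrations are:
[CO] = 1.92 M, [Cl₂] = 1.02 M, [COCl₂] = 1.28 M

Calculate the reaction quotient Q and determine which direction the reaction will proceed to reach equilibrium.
Q = 0.654, Q < K, reaction proceeds forward (toward products)

Q = ([COCl₂]) / ([CO] × [Cl₂])
  = ((1.28)) / ((1.92)·(1.02)) = 1.28/1.9584 = 0.6536
Since Q = 0.6536 < Kc = 7.0, the reaction proceeds forward (toward products) to reach equilibrium.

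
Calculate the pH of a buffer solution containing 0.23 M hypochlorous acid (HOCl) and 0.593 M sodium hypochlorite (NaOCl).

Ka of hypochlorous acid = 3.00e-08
pH = 7.93

pKa = -log(3.00e-08) = 7.52. pH = pKa + log([A⁻]/[HA]) = 7.52 + log(0.593/0.23)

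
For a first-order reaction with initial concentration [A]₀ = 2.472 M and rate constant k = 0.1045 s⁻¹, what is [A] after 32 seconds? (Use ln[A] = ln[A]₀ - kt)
0.0873 M

ln[A] = ln[A]₀ - k·t = ln(2.472) - (0.1045)·(32) = 0.9050 - 3.3440 = -2.4390
[A] = e^(-2.4390) = 0.0873 M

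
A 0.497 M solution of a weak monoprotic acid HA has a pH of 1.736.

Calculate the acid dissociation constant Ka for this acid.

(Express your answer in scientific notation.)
K_a = 7.05e-04

[H⁺] = 10^(−pH) = 10^(−1.736) = 1.837e-02 M. For HA ⇌ H⁺ + A⁻, Ka = x²/(C − x) = (1.837e-02)²/(0.497 − 1.837e-02) = 7.05e-04.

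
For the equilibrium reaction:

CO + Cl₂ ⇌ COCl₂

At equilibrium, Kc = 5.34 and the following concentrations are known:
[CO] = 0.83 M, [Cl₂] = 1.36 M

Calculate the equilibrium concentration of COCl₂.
[COCl₂] = 6.0278 M

Kc = ([COCl₂]) / ([CO] × [Cl₂]) = 5.34
[COCl₂]^1 = Kc · (reactant terms)/(other product terms) = 5.34 · 1.1288 / 1 = 6.0278
[COCl₂] = 6.0278 M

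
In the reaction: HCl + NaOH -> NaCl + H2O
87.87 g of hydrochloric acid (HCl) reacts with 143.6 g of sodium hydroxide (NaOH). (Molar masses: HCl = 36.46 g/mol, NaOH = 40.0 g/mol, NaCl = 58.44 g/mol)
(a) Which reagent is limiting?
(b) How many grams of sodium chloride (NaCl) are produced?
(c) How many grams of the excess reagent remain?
(a) HCl, (b) 140.8 g, (c) 47.2 g

Moles of HCl = 87.87 g ÷ 36.46 g/mol = 2.41004 mol
Moles of NaOH = 143.6 g ÷ 40.0 g/mol = 3.59 mol
Moles ÷ coefficient: HCl: 2.41004/1 = 2.41, NaOH: 3.59/1 = 3.59
(a) HCl has the smaller value, so HCl is the limiting reagent.
(b) Moles of NaCl = 2.41004 mol HCl × (1/1) = 2.41004 mol; mass = 2.41004 mol × 58.44 g/mol = 140.8 g
(c) NaOH consumed = 2.41004 × (1/1) = 2.41004 mol; remaining = 3.59 − 2.41004 = 1.17996 mol; mass = 1.17996 mol × 40.0 g/mol = 47.2 g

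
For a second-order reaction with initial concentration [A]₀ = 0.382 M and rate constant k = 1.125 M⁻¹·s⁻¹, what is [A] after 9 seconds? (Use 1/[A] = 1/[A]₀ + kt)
0.0785 M

1/[A] = 1/[A]₀ + k·t = 1/0.382 + (1.125)·(9) = 2.6178 + 10.1250 = 12.7428
[A] = 1/12.7428 = 0.0785 M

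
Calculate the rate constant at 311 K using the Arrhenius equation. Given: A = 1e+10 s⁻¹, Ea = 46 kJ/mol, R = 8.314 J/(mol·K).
1.88e+02 s⁻¹

k = A·exp(-Ea/(R·T)) = 1e+10·exp(-46000/(8.314·311)) = 1e+10·exp(-17.7905) = 1e+10·1.8780e-08 = 1.88e+02 s⁻¹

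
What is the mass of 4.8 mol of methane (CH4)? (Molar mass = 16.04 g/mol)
Mass = 4.8 mol × 16.04 g/mol = 76.99 g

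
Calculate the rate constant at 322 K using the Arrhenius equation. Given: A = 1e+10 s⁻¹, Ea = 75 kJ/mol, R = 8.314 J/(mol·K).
6.81e-03 s⁻¹

k = A·exp(-Ea/(R·T)) = 1e+10·exp(-75000/(8.314·322)) = 1e+10·exp(-28.0153) = 1e+10·6.8094e-13 = 6.81e-03 s⁻¹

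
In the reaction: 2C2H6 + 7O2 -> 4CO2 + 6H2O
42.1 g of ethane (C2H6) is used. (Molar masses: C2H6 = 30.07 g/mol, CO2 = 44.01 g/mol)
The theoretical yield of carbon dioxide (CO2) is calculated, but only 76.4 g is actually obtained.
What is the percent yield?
Moles of C2H6 = 42.1 g ÷ 30.07 g/mol = 1.40007 mol
Mole ratio: 4 mol CO2 / 2 mol C2H6
Moles of CO2 = 1.40007 × (4/2) = 2.80013 mol
Theoretical yield = 2.80013 mol × 44.01 g/mol = 123.23 g
Actual yield = 76.4 g
Percent yield = (76.4 / 123.23) × 100% = 62.0%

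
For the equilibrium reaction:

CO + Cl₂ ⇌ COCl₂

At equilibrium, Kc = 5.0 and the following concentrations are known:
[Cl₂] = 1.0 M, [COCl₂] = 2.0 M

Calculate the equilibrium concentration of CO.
[CO] = 0.4000 M

Kc = ([COCl₂]) / ([CO] × [Cl₂]) = 5.0
[CO]^1 = (product terms)/(Kc · other reactant terms) = 2 / (5.0 · 1) = 0.4
[CO] = 0.4000 M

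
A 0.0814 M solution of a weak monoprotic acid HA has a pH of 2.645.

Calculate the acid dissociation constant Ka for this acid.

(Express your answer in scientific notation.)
K_a = 6.48e-05

[H⁺] = 10^(−pH) = 10^(−2.645) = 2.265e-03 M. For HA ⇌ H⁺ + A⁻, Ka = x²/(C − x) = (2.265e-03)²/(0.0814 − 2.265e-03) = 6.48e-05.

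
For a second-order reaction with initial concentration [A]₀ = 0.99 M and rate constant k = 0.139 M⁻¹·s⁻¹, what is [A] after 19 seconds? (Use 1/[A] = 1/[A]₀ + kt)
0.2739 M

1/[A] = 1/[A]₀ + k·t = 1/0.99 + (0.139)·(19) = 1.0101 + 2.6410 = 3.6511
[A] = 1/3.6511 = 0.2739 M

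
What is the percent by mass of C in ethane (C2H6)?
Mass of C in formula = 12.01 × 2 = 24.02 g/mol
Molar mass = 30.07 g/mol
% C = (24.02/30.07) × 100% = 79.88%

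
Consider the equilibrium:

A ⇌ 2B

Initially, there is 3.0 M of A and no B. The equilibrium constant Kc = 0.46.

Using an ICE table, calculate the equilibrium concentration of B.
[B] = 1.065 M

ICE: [A] = 3.0 − x, [B] = 2x.
Kc = (2x)²/(3.0 − x) = 0.46 ⇒ 4x² + 0.46x − 1.38 = 0.
x = (−0.46 + √(0.46² + 4·4·1.38))/(2·4) = (−0.46 + √22.292)/8 = 0.53267.
[B] = 2x = 1.065 M.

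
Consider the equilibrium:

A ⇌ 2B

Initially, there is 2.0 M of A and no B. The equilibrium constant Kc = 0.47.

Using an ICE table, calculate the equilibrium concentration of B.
[B] = 0.859 M

ICE: [A] = 2.0 − x, [B] = 2x.
Kc = (2x)²/(2.0 − x) = 0.47 ⇒ 4x² + 0.47x − 0.94 = 0.
x = (−0.47 + √(0.47² + 4·4·0.94))/(2·4) = (−0.47 + √15.261)/8 = 0.42957.
[B] = 2x = 0.859 M.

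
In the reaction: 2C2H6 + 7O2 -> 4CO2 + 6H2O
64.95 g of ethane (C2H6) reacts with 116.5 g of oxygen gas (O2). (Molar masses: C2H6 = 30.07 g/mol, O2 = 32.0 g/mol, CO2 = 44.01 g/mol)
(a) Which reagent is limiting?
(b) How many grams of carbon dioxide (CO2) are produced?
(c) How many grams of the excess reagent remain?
(a) O2, (b) 91.56 g, (c) 33.67 g

Moles of C2H6 = 64.95 g ÷ 30.07 g/mol = 2.15996 mol
Moles of O2 = 116.5 g ÷ 32.0 g/mol = 3.64062 mol
Moles ÷ coefficient: C2H6: 2.15996/2 = 1.08, O2: 3.64062/7 = 0.5201
(a) O2 has the smaller value, so O2 is the limiting reagent.
(b) Moles of CO2 = 3.64062 mol O2 × (4/7) = 2.08036 mol; mass = 2.08036 mol × 44.01 g/mol = 91.56 g
(c) C2H6 consumed = 3.64062 × (2/7) = 1.04018 mol; remaining = 2.15996 − 1.04018 = 1.11978 mol; mass = 1.11978 mol × 30.07 g/mol = 33.67 g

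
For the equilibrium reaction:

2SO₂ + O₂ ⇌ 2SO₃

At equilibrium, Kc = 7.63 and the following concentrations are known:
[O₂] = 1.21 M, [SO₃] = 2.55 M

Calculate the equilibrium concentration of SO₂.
[SO₂] = 0.8392 M

Kc = ([SO₃]^2) / ([SO₂]^2 × [O₂]) = 7.63
[SO₂]^2 = (product terms)/(Kc · other reactant terms) = 6.5025 / (7.63 · 1.21) = 0.70432
[SO₂] = (0.70432)^(1/2) = 0.8392 M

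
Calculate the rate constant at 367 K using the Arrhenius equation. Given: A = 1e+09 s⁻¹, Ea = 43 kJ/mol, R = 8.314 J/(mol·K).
7.58e+02 s⁻¹

k = A·exp(-Ea/(R·T)) = 1e+09·exp(-43000/(8.314·367)) = 1e+09·exp(-14.0926) = 1e+09·7.5796e-07 = 7.58e+02 s⁻¹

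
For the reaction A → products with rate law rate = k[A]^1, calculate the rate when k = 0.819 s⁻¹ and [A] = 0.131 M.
0.1073 M/s

rate = k·[A]^1 = 0.819·(0.131)^1 = 0.819·0.131 = 0.1073 M/s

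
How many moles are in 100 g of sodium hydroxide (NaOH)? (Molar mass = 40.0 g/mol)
Moles = 100 g ÷ 40.0 g/mol = 2.5 mol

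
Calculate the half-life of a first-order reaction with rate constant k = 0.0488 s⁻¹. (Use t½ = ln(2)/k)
14.20 s

t½ = ln(2)/k = 0.6931/0.0488 = 14.20 s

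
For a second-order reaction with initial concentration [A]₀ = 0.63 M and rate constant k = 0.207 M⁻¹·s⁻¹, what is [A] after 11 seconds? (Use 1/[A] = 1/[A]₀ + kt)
0.2588 M

1/[A] = 1/[A]₀ + k·t = 1/0.63 + (0.207)·(11) = 1.5873 + 2.2770 = 3.8643
[A] = 1/3.8643 = 0.2588 M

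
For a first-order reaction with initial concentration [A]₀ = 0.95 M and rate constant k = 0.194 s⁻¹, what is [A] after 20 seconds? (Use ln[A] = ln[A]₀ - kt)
0.0196 M

ln[A] = ln[A]₀ - k·t = ln(0.95) - (0.194)·(20) = -0.0513 - 3.8800 = -3.9313
[A] = e^(-3.9313) = 0.0196 M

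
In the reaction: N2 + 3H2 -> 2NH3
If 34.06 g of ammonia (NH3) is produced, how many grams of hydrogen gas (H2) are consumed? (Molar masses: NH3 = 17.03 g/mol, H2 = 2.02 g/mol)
Moles of NH3 = 34.06 g ÷ 17.03 g/mol = 2 mol
Mole ratio: 3 mol H2 / 2 mol NH3
Moles of H2 = 2 × (3/2) = 3 mol
Mass of H2 = 3 mol × 2.02 g/mol = 6.06 g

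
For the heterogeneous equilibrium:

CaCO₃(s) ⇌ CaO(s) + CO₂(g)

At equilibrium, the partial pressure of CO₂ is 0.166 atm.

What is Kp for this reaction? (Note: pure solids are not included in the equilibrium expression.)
K_p = 0.166

Solids (CaCO₃, CaO) have activity 1 and are excluded.
Kp = P(CO₂) = 0.166.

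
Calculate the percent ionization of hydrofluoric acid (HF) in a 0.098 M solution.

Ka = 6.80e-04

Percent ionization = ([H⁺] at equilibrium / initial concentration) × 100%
Percent ionization = 7.99%

Let x = [H⁺]. Ka = x²/(C - x) ⇒ x² + (6.80e-04)x - (6.80e-04)(0.098) = 0. x = 7.8304e-03. Percent = (7.8304e-03/0.098) × 100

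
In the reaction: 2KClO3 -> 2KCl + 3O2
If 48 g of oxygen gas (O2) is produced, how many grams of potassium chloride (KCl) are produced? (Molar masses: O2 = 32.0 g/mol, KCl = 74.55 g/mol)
Moles of O2 = 48 g ÷ 32.0 g/mol = 1.5 mol
Mole ratio: 2 mol KCl / 3 mol O2
Moles of KCl = 1.5 × (2/3) = 1 mol
Mass of KCl = 1 mol × 74.55 g/mol = 74.55 g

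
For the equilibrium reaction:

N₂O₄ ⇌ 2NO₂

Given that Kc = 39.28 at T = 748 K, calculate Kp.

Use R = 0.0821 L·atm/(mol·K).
K_p = 2.41e+03

Δn = (moles gaseous products) − (moles gaseous reactants) = 1
T = 748 K; RT = 0.0821 × 748 = 61.4108
Kp = Kc·(RT)^Δn = 39.28 × (61.4108)^1 = 39.28 × 61.4108 = 2.41e+03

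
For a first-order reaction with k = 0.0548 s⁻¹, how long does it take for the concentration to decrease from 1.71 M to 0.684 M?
16.72 s

From ln[A] = ln[A]₀ - k·t: t = ln([A]₀/[A])/k = ln(1.71/0.684)/0.0548 = ln(2.5000)/0.0548 = 0.9163/0.0548 = 16.72 s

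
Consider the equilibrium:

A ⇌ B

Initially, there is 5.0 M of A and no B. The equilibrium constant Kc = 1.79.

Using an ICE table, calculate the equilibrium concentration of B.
[B] = 3.208 M

ICE: [A] = 5.0 − x, [B] = x.
Kc = x/(5.0 − x) = 1.79 ⇒ x = 1.79·5.0/(1 + 1.79) = 8.95/2.79 = 3.208.
[B] = x = 3.208 M.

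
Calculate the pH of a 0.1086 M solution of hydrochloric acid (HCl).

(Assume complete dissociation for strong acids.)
pH = 0.96

[H⁺] = 0.1086 M for strong acid. pH = -log[H⁺] = -log(0.1086)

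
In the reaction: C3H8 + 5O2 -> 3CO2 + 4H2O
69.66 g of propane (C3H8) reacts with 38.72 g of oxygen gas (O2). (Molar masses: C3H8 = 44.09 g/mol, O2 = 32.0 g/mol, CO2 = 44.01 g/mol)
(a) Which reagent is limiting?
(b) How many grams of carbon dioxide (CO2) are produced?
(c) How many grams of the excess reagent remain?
(a) O2, (b) 31.95 g, (c) 58.99 g

Moles of C3H8 = 69.66 g ÷ 44.09 g/mol = 1.57995 mol
Moles of O2 = 38.72 g ÷ 32.0 g/mol = 1.21 mol
Moles ÷ coefficient: C3H8: 1.57995/1 = 1.58, O2: 1.21/5 = 0.242
(a) O2 has the smaller value, so O2 is the limiting reagent.
(b) Moles of CO2 = 1.21 mol O2 × (3/5) = 0.726 mol; mass = 0.726 mol × 44.01 g/mol = 31.95 g
(c) C3H8 consumed = 1.21 × (1/5) = 0.242 mol; remaining = 1.57995 − 0.242 = 1.33795 mol; mass = 1.33795 mol × 44.09 g/mol = 58.99 g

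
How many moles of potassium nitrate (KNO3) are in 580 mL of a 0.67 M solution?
Moles = Molarity × Volume (L)
Moles = 0.67 M × 0.58 L = 0.3886 mol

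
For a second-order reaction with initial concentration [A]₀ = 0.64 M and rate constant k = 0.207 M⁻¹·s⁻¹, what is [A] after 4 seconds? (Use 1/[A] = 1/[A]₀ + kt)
0.4183 M

1/[A] = 1/[A]₀ + k·t = 1/0.64 + (0.207)·(4) = 1.5625 + 0.8280 = 2.3905
[A] = 1/2.3905 = 0.4183 M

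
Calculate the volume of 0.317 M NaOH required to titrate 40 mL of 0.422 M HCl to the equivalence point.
V_{base} = 53.2 mL

At equivalence: moles acid = moles base.
moles HCl = 0.422 M × 0.04 L = 0.01688 mol
V_NaOH = 0.01688 mol ÷ 0.317 M = 0.05325 L = 53.2 mL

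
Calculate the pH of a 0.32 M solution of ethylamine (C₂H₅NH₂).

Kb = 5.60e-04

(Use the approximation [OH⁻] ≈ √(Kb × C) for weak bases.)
pH = 12.13

[OH⁻] = √(Kb × C) = √(5.60e-04 × 0.32) = 1.3387e-02. pOH = 1.87, pH = 14 - pOH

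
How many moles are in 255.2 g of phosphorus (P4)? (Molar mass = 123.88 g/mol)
Moles = 255.2 g ÷ 123.88 g/mol = 2.06 mol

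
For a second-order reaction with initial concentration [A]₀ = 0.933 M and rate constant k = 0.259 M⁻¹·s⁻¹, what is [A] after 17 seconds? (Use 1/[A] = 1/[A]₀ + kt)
0.1827 M

1/[A] = 1/[A]₀ + k·t = 1/0.933 + (0.259)·(17) = 1.0718 + 4.4030 = 5.4748
[A] = 1/5.4748 = 0.1827 M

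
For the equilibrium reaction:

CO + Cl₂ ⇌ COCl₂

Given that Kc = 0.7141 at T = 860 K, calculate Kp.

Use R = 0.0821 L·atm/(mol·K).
K_p = 0.0101

Δn = (moles gaseous products) − (moles gaseous reactants) = -1
T = 860 K; RT = 0.0821 × 860 = 70.606
Kp = Kc·(RT)^Δn = 0.7141 × (70.606)^-1 = 0.7141 × 0.0141631 = 0.0101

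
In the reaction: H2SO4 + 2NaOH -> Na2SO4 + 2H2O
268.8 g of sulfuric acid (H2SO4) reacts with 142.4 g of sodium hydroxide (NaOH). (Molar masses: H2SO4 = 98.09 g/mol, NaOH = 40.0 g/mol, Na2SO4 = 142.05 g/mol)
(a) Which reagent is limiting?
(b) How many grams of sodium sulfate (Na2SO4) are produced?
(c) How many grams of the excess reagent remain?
(a) NaOH, (b) 252.8 g, (c) 94.2 g

Moles of H2SO4 = 268.8 g ÷ 98.09 g/mol = 2.74034 mol
Moles of NaOH = 142.4 g ÷ 40.0 g/mol = 3.56 mol
Moles ÷ coefficient: H2SO4: 2.74034/1 = 2.74, NaOH: 3.56/2 = 1.78
(a) NaOH has the smaller value, so NaOH is the limiting reagent.
(b) Moles of Na2SO4 = 3.56 mol NaOH × (1/2) = 1.78 mol; mass = 1.78 mol × 142.05 g/mol = 252.8 g
(c) H2SO4 consumed = 3.56 × (1/2) = 1.78 mol; remaining = 2.74034 − 1.78 = 0.960341 mol; mass = 0.960341 mol × 98.09 g/mol = 94.2 g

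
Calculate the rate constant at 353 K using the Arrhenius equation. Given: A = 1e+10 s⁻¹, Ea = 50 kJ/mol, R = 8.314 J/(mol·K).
3.99e+02 s⁻¹

k = A·exp(-Ea/(R·T)) = 1e+10·exp(-50000/(8.314·353)) = 1e+10·exp(-17.0367) = 1e+10·3.9908e-08 = 3.99e+02 s⁻¹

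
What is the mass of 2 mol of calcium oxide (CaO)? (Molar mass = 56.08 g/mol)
Mass = 2 mol × 56.08 g/mol = 112.2 g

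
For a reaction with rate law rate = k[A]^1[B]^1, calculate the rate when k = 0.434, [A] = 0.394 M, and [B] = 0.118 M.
0.02018 M/s

rate = k·[A]^1·[B]^1 = 0.434·(0.394)^1·(0.118)^1 = 0.434·0.394·0.118 = 0.02018 M/s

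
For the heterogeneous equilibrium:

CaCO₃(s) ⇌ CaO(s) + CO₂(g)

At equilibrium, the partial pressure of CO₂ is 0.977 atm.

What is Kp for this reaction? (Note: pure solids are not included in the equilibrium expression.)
K_p = 0.977

Solids (CaCO₃, CaO) have activity 1 and are excluded.
Kp = P(CO₂) = 0.977.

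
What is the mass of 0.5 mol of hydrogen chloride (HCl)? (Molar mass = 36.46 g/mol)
Mass = 0.5 mol × 36.46 g/mol = 18.23 g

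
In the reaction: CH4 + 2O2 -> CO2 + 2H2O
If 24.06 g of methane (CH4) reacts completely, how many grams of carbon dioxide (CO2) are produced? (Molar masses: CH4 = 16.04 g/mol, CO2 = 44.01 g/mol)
Moles of CH4 = 24.06 g ÷ 16.04 g/mol = 1.5 mol
Mole ratio: 1 mol CO2 / 1 mol CH4
Moles of CO2 = 1.5 × (1/1) = 1.5 mol
Mass of CO2 = 1.5 mol × 44.01 g/mol = 66.02 g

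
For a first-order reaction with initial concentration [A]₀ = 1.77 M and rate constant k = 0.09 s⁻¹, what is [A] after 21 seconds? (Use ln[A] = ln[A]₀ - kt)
0.2674 M

ln[A] = ln[A]₀ - k·t = ln(1.77) - (0.09)·(21) = 0.5710 - 1.8900 = -1.3190
[A] = e^(-1.3190) = 0.2674 M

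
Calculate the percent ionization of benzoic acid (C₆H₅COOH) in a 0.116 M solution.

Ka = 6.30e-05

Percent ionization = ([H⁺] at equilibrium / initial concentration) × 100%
Percent ionization = 2.3%

Let x = [H⁺]. Ka = x²/(C - x) ⇒ x² + (6.30e-05)x - (6.30e-05)(0.116) = 0. x = 2.6720e-03. Percent = (2.6720e-03/0.116) × 100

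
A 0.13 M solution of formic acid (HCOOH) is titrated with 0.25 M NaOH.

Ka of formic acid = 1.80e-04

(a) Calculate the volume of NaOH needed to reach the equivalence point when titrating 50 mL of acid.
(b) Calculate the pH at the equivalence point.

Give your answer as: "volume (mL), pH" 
V = 26.0 mL, pH = 8.34

(a) At equivalence: moles acid = moles base.
moles acid = 0.13 × 0.05 = 0.0065 mol; V_NaOH = 0.0065/0.25 = 0.026 L = 26.0 mL.
(b) At equivalence, all acid → conjugate base A⁻ at [A⁻] = 0.0065/0.076 = 0.08553 M.
Kb = Kw/Ka = 1.0e-14/1.80e-04 = 5.556e-11; [OH⁻] = √(Kb·[A⁻]) = 2.180e-06; pOH = 5.66; pH = 14 − pOH = 8.34.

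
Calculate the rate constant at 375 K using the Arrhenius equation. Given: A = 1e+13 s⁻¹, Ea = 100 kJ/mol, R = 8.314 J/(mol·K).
1.18e-01 s⁻¹

k = A·exp(-Ea/(R·T)) = 1e+13·exp(-100000/(8.314·375)) = 1e+13·exp(-32.0744) = 1e+13·1.1756e-14 = 1.18e-01 s⁻¹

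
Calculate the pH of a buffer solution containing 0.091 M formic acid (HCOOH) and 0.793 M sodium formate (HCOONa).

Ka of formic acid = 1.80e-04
pH = 4.68

pKa = -log(1.80e-04) = 3.74. pH = pKa + log([A⁻]/[HA]) = 3.74 + log(0.793/0.091)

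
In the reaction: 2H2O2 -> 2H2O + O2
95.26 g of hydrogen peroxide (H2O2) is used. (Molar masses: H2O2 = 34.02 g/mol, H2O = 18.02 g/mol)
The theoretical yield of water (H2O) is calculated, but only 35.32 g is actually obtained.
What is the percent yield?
Moles of H2O2 = 95.26 g ÷ 34.02 g/mol = 2.80012 mol
Mole ratio: 2 mol H2O / 2 mol H2O2
Moles of H2O = 2.80012 × (2/2) = 2.80012 mol
Theoretical yield = 2.80012 mol × 18.02 g/mol = 50.458 g
Actual yield = 35.32 g
Percent yield = (35.32 / 50.458) × 100% = 70.0%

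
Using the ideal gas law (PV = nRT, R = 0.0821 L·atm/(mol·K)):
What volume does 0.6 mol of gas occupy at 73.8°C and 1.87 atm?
T = 73.8°C + 273.15 = 346.95 K
V = nRT/P = (0.6 × 0.0821 × 346.95) / 1.87
V = 9.14 L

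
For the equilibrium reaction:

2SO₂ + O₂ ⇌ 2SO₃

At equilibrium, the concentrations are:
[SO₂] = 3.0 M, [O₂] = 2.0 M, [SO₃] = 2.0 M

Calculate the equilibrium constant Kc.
K_c = 0.2222

Kc = ([SO₃]^2) / ([SO₂]^2 × [O₂])
   = ((2.0)^2) / ((3.0)^2·(2.0))
   = 4 / 18 = 0.2222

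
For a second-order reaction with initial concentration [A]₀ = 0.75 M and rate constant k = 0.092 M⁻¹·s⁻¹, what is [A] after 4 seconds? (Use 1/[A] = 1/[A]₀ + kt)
0.5878 M

1/[A] = 1/[A]₀ + k·t = 1/0.75 + (0.092)·(4) = 1.3333 + 0.3680 = 1.7013
[A] = 1/1.7013 = 0.5878 M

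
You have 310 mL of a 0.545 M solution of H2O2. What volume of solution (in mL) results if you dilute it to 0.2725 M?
Using M₁V₁ = M₂V₂:
0.545 × 310 = 0.2725 × V₂
V₂ = (0.545 × 310) / 0.2725 = 620 mL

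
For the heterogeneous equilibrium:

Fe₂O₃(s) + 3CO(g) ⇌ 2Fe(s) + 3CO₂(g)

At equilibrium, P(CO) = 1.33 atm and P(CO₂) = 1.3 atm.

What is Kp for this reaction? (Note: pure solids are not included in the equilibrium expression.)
K_p = 0.934

Solids (Fe₂O₃, Fe) are excluded.
Kp = P(CO₂)³/P(CO)³ = (1.3)³/(1.33)³ = 2.197/2.353 = 0.934.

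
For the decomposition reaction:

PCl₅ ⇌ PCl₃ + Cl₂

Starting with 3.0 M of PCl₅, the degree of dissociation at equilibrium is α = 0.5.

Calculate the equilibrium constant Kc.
K_c = 1.5000

x = α·[A]₀ = 0.5 × 3.0 = 1.5 M dissociated.
At eq: [PCl₅] = 3.0 − 1.5 = 1.5 M; [PCl₃] = [Cl₂] = x = 1.5 M.
Kc = [PCl₃][Cl₂]/[PCl₅] = (1.5)²/1.5 = 1.5.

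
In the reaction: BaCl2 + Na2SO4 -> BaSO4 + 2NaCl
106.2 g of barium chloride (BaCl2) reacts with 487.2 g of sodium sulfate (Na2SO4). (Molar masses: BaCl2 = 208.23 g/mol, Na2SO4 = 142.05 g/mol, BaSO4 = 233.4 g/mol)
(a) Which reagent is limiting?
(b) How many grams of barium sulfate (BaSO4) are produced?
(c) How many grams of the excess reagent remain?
(a) BaCl2, (b) 119 g, (c) 414.8 g

Moles of BaCl2 = 106.2 g ÷ 208.23 g/mol = 0.510013 mol
Moles of Na2SO4 = 487.2 g ÷ 142.05 g/mol = 3.42978 mol
Moles ÷ coefficient: BaCl2: 0.510013/1 = 0.51, Na2SO4: 3.42978/1 = 3.43
(a) BaCl2 has the smaller value, so BaCl2 is the limiting reagent.
(b) Moles of BaSO4 = 0.510013 mol BaCl2 × (1/1) = 0.510013 mol; mass = 0.510013 mol × 233.4 g/mol = 119 g
(c) Na2SO4 consumed = 0.510013 × (1/1) = 0.510013 mol; remaining = 3.42978 − 0.510013 = 2.91977 mol; mass = 2.91977 mol × 142.05 g/mol = 414.8 g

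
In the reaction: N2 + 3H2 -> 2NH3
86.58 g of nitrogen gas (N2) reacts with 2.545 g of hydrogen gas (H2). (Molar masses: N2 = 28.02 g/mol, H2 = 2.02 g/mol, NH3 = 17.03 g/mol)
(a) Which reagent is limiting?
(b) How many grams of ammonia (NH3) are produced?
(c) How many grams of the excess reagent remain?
(a) H2, (b) 14.3 g, (c) 74.81 g

Moles of N2 = 86.58 g ÷ 28.02 g/mol = 3.08994 mol
Moles of H2 = 2.545 g ÷ 2.02 g/mol = 1.2599 mol
Moles ÷ coefficient: N2: 3.08994/1 = 3.09, H2: 1.2599/3 = 0.42
(a) H2 has the smaller value, so H2 is the limiting reagent.
(b) Moles of NH3 = 1.2599 mol H2 × (2/3) = 0.839934 mol; mass = 0.839934 mol × 17.03 g/mol = 14.3 g
(c) N2 consumed = 1.2599 × (1/3) = 0.419967 mol; remaining = 3.08994 − 0.419967 = 2.66997 mol; mass = 2.66997 mol × 28.02 g/mol = 74.81 g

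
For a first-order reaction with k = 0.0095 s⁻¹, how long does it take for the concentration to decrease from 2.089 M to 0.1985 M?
247.75 s

From ln[A] = ln[A]₀ - k·t: t = ln([A]₀/[A])/k = ln(2.089/0.1985)/0.0095 = ln(10.5239)/0.0095 = 2.3537/0.0095 = 247.75 s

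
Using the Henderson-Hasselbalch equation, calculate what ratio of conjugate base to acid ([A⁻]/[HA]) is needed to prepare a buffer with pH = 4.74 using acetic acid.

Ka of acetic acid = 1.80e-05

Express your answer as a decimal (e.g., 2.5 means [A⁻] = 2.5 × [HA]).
[A⁻]/[HA] = 0.989

pKa = −log(1.80e-05) = 4.7447. pH = pKa + log([A⁻]/[HA]). 4.74 = 4.7447 + log(ratio). log(ratio) = 4.74 − 4.7447 = -0.0047. ratio = 10^(-0.0047) = 0.989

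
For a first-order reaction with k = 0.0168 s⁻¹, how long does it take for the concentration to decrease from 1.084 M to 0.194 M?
102.41 s

From ln[A] = ln[A]₀ - k·t: t = ln([A]₀/[A])/k = ln(1.084/0.194)/0.0168 = ln(5.5876)/0.0168 = 1.7206/0.0168 = 102.41 s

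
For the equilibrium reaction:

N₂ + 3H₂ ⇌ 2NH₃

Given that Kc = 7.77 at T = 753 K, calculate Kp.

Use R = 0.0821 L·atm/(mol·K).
K_p = 0.0020

Δn = (moles gaseous products) − (moles gaseous reactants) = -2
T = 753 K; RT = 0.0821 × 753 = 61.8213
Kp = Kc·(RT)^Δn = 7.77 × (61.8213)^-2 = 7.77 × 0.000261652 = 0.0020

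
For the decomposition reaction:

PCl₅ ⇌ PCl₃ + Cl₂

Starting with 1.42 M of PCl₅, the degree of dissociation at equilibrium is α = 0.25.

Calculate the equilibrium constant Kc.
K_c = 0.1183

x = α·[A]₀ = 0.25 × 1.42 = 0.355 M dissociated.
At eq: [PCl₅] = 1.42 − 0.355 = 1.065 M; [PCl₃] = [Cl₂] = x = 0.355 M.
Kc = [PCl₃][Cl₂]/[PCl₅] = (0.355)²/1.065 = 0.1183.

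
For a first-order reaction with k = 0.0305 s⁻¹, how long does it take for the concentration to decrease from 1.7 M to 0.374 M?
49.64 s

From ln[A] = ln[A]₀ - k·t: t = ln([A]₀/[A])/k = ln(1.7/0.374)/0.0305 = ln(4.5455)/0.0305 = 1.5141/0.0305 = 49.64 s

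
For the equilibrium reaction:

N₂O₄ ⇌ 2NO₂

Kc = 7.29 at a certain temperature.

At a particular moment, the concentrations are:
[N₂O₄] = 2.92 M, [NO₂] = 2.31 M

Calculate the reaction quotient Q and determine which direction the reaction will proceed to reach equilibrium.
Q = 1.827, Q < K, reaction proceeds forward (toward products)

Q = ([NO₂]^2) / ([N₂O₄])
  = ((2.31)^2) / ((2.92)) = 5.3361/2.92 = 1.827
Since Q = 1.827 < Kc = 7.29, the reaction proceeds forward (toward products) to reach equilibrium.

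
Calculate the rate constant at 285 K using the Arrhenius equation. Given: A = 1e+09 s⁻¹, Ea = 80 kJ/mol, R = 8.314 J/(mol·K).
2.17e-06 s⁻¹

k = A·exp(-Ea/(R·T)) = 1e+09·exp(-80000/(8.314·285)) = 1e+09·exp(-33.7625) = 1e+09·2.1733e-15 = 2.17e-06 s⁻¹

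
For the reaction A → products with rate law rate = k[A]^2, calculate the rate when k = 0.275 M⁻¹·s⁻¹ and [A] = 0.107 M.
0.003148 M/s

rate = k·[A]^2 = 0.275·(0.107)^2 = 0.275·0.011449 = 0.003148 M/s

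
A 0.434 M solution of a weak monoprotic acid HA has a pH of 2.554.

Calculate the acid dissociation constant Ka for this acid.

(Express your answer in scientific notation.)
K_a = 1.81e-05

[H⁺] = 10^(−pH) = 10^(−2.554) = 2.793e-03 M. For HA ⇌ H⁺ + A⁻, Ka = x²/(C − x) = (2.793e-03)²/(0.434 − 2.793e-03) = 1.81e-05.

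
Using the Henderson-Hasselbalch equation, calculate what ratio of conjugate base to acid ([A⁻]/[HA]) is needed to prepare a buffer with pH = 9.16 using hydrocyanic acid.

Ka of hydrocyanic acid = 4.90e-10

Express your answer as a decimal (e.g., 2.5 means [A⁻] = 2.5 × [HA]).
[A⁻]/[HA] = 0.708

pKa = −log(4.90e-10) = 9.3098. pH = pKa + log([A⁻]/[HA]). 9.16 = 9.3098 + log(ratio). log(ratio) = 9.16 − 9.3098 = -0.1498. ratio = 10^(-0.1498) = 0.708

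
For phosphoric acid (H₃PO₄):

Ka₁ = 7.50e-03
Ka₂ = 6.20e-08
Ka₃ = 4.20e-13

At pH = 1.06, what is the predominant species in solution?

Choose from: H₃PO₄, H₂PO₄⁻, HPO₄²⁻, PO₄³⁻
H₃PO₄

pKa1 = 2.12, pKa2 = 7.21, pKa3 = 12.38. Each pKa is the crossover between adjacent species; pH = 1.06 lies in the region where H₃PO₄ predominates.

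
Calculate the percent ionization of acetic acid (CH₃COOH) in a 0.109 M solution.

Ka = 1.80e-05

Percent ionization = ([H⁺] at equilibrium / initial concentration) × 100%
Percent ionization = 1.28%

Let x = [H⁺]. Ka = x²/(C - x) ⇒ x² + (1.80e-05)x - (1.80e-05)(0.109) = 0. x = 1.3917e-03. Percent = (1.3917e-03/0.109) × 100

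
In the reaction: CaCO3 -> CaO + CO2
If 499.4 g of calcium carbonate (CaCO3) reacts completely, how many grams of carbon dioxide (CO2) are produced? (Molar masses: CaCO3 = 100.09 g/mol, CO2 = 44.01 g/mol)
Moles of CaCO3 = 499.4 g ÷ 100.09 g/mol = 4.98951 mol
Mole ratio: 1 mol CO2 / 1 mol CaCO3
Moles of CO2 = 4.98951 × (1/1) = 4.98951 mol
Mass of CO2 = 4.98951 mol × 44.01 g/mol = 219.6 g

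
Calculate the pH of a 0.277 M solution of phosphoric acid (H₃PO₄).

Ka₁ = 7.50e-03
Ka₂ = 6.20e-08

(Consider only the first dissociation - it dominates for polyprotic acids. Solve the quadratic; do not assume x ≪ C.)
pH = 1.38

x² + Ka₁·x − Ka₁·C = 0 with Ka₁ = 7.50e-03, C = 0.277.
x = (−Ka₁ + √(Ka₁² + 4·Ka₁·C))/2 = 4.1984e-02 M, so pH = 1.38.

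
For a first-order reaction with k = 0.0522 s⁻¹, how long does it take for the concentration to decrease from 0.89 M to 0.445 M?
13.28 s

From ln[A] = ln[A]₀ - k·t: t = ln([A]₀/[A])/k = ln(0.89/0.445)/0.0522 = ln(2.0000)/0.0522 = 0.6931/0.0522 = 13.28 s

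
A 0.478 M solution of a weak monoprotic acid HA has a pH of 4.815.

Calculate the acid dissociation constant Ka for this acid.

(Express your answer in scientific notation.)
K_a = 4.90e-10

[H⁺] = 10^(−pH) = 10^(−4.815) = 1.531e-05 M. For HA ⇌ H⁺ + A⁻, Ka = x²/(C − x) = (1.531e-05)²/(0.478 − 1.531e-05) = 4.90e-10.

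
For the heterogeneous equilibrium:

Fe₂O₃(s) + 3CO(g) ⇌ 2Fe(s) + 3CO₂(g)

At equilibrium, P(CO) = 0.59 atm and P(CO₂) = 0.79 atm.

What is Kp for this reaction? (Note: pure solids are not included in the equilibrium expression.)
K_p = 2.401

Solids (Fe₂O₃, Fe) are excluded.
Kp = P(CO₂)³/P(CO)³ = (0.79)³/(0.59)³ = 0.493/0.2054 = 2.401.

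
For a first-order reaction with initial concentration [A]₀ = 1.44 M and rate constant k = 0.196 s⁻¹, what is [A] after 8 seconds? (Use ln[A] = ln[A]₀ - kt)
0.3002 M

ln[A] = ln[A]₀ - k·t = ln(1.44) - (0.196)·(8) = 0.3646 - 1.5680 = -1.2034
[A] = e^(-1.2034) = 0.3002 M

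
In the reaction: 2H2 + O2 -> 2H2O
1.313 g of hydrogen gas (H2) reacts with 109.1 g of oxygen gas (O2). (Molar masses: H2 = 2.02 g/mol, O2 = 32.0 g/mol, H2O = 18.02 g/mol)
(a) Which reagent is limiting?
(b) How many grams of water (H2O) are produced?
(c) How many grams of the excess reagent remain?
(a) H2, (b) 11.71 g, (c) 98.7 g

Moles of H2 = 1.313 g ÷ 2.02 g/mol = 0.65 mol
Moles of O2 = 109.1 g ÷ 32.0 g/mol = 3.40937 mol
Moles ÷ coefficient: H2: 0.65/2 = 0.325, O2: 3.40937/1 = 3.409
(a) H2 has the smaller value, so H2 is the limiting reagent.
(b) Moles of H2O = 0.65 mol H2 × (2/2) = 0.65 mol; mass = 0.65 mol × 18.02 g/mol = 11.71 g
(c) O2 consumed = 0.65 × (1/2) = 0.325 mol; remaining = 3.40937 − 0.325 = 3.08437 mol; mass = 3.08437 mol × 32.0 g/mol = 98.7 g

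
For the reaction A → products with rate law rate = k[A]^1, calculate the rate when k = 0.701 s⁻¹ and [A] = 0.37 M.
0.2594 M/s

rate = k·[A]^1 = 0.701·(0.37)^1 = 0.701·0.37 = 0.2594 M/s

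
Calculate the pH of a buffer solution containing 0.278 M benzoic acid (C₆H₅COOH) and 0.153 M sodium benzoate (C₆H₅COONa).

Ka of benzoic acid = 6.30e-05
pH = 3.94

pKa = -log(6.30e-05) = 4.20. pH = pKa + log([A⁻]/[HA]) = 4.20 + log(0.153/0.278)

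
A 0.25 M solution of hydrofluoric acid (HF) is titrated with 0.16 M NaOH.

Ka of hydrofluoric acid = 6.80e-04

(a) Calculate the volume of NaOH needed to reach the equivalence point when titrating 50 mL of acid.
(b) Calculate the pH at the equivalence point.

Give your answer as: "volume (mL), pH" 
V = 78.1 mL, pH = 8.08

(a) At equivalence: moles acid = moles base.
moles acid = 0.25 × 0.05 = 0.0125 mol; V_NaOH = 0.0125/0.16 = 0.07812 L = 78.1 mL.
(b) At equivalence, all acid → conjugate base A⁻ at [A⁻] = 0.0125/0.1281 = 0.09756 M.
Kb = Kw/Ka = 1.0e-14/6.80e-04 = 1.471e-11; [OH⁻] = √(Kb·[A⁻]) = 1.198e-06; pOH = 5.92; pH = 14 − pOH = 8.08.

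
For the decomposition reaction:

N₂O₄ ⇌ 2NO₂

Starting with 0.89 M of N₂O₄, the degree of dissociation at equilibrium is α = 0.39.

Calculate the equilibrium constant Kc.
K_c = 0.8877

x = α·[A]₀ = 0.39 × 0.89 = 0.3471 M dissociated.
At eq: [N₂O₄] = 0.89 − 0.3471 = 0.5429 M; [NO₂] = 2x = 0.6942 M.
Kc = [NO₂]²/[N₂O₄] = (0.6942)²/0.5429 = 0.8877.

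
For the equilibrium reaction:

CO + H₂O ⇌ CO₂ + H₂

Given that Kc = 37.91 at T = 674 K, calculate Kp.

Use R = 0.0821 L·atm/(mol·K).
K_p = 37.9100

Δn = (moles gaseous products) − (moles gaseous reactants) = 0
T = 674 K; RT = 0.0821 × 674 = 55.3354
Kp = Kc·(RT)^Δn = 37.91 × (55.3354)^0 = 37.91 × 1 = 37.9100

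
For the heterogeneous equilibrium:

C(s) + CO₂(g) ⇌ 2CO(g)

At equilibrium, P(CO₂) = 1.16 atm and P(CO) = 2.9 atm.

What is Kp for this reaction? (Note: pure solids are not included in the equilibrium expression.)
K_p = 7.250

Solid C is excluded.
Kp = P(CO)²/P(CO₂) = (2.9)²/1.16 = 8.41/1.16 = 7.250.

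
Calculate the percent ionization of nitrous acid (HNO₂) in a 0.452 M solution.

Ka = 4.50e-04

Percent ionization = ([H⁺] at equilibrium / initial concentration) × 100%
Percent ionization = 3.11%

Let x = [H⁺]. Ka = x²/(C - x) ⇒ x² + (4.50e-04)x - (4.50e-04)(0.452) = 0. x = 1.4039e-02. Percent = (1.4039e-02/0.452) × 100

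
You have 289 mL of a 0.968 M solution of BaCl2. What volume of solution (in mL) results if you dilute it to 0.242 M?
Using M₁V₁ = M₂V₂:
0.968 × 289 = 0.242 × V₂
V₂ = (0.968 × 289) / 0.242 = 1156 mL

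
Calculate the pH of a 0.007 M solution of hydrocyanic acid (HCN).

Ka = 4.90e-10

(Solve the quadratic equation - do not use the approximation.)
pH = 5.73

x² + Ka×x - Ka×C = 0. Using quadratic formula: [H⁺] = 1.8518e-06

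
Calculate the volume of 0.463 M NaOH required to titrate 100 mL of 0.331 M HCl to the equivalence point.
V_{base} = 71.5 mL

At equivalence: moles acid = moles base.
moles HCl = 0.331 M × 0.1 L = 0.0331 mol
V_NaOH = 0.0331 mol ÷ 0.463 M = 0.07149 L = 71.5 mL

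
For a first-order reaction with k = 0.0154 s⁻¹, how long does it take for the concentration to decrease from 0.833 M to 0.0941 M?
141.60 s

From ln[A] = ln[A]₀ - k·t: t = ln([A]₀/[A])/k = ln(0.833/0.0941)/0.0154 = ln(8.8523)/0.0154 = 2.1807/0.0154 = 141.60 s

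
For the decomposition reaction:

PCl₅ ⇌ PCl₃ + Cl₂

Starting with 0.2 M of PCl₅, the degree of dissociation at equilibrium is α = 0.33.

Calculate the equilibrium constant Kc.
K_c = 0.0325

x = α·[A]₀ = 0.33 × 0.2 = 0.066 M dissociated.
At eq: [PCl₅] = 0.2 − 0.066 = 0.134 M; [PCl₃] = [Cl₂] = x = 0.066 M.
Kc = [PCl₃][Cl₂]/[PCl₅] = (0.066)²/0.134 = 0.03251.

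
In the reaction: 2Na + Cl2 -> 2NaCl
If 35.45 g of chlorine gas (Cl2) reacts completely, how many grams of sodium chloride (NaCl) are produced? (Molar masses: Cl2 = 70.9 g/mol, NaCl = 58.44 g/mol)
Moles of Cl2 = 35.45 g ÷ 70.9 g/mol = 0.5 mol
Mole ratio: 2 mol NaCl / 1 mol Cl2
Moles of NaCl = 0.5 × (2/1) = 1 mol
Mass of NaCl = 1 mol × 58.44 g/mol = 58.44 g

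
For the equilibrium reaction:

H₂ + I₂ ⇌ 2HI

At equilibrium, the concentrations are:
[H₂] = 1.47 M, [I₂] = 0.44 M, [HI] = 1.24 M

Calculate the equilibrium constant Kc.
K_c = 2.3772

Kc = ([HI]^2) / ([H₂] × [I₂])
   = ((1.24)^2) / ((1.47)·(0.44))
   = 1.5376 / 0.6468 = 2.3772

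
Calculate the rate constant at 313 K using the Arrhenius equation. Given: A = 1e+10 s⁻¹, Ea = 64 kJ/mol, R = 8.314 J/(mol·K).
2.08e-01 s⁻¹

k = A·exp(-Ea/(R·T)) = 1e+10·exp(-64000/(8.314·313)) = 1e+10·exp(-24.5938) = 1e+10·2.0847e-11 = 2.08e-01 s⁻¹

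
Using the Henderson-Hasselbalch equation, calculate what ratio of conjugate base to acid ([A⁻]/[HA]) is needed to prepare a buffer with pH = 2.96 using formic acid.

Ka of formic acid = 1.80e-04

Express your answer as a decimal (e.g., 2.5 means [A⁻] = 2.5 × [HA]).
[A⁻]/[HA] = 0.164

pKa = −log(1.80e-04) = 3.7447. pH = pKa + log([A⁻]/[HA]). 2.96 = 3.7447 + log(ratio). log(ratio) = 2.96 − 3.7447 = -0.7847. ratio = 10^(-0.7847) = 0.164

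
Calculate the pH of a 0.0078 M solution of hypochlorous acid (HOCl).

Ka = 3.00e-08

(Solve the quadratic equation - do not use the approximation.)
pH = 4.82

x² + Ka×x - Ka×C = 0. Using quadratic formula: [H⁺] = 1.5282e-05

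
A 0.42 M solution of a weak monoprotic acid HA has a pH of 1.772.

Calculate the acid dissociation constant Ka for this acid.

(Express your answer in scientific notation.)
K_a = 7.09e-04

[H⁺] = 10^(−pH) = 10^(−1.772) = 1.690e-02 M. For HA ⇌ H⁺ + A⁻, Ka = x²/(C − x) = (1.690e-02)²/(0.42 − 1.690e-02) = 7.09e-04.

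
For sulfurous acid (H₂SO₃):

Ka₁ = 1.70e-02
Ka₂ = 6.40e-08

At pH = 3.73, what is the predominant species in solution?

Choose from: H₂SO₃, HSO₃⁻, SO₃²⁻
HSO₃⁻

pKa1 = 1.77, pKa2 = 7.19. Each pKa is the crossover between adjacent species; pH = 3.73 lies in the region where HSO₃⁻ predominates.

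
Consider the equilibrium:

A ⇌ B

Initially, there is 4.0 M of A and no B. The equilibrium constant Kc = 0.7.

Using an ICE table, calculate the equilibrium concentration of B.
[B] = 1.647 M

ICE: [A] = 4.0 − x, [B] = x.
Kc = x/(4.0 − x) = 0.7 ⇒ x = 0.7·4.0/(1 + 0.7) = 2.8/1.7 = 1.647.
[B] = x = 1.647 M.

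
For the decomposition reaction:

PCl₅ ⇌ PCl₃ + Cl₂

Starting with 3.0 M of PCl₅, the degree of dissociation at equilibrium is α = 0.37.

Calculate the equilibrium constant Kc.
K_c = 0.6519

x = α·[A]₀ = 0.37 × 3.0 = 1.11 M dissociated.
At eq: [PCl₅] = 3.0 − 1.11 = 1.89 M; [PCl₃] = [Cl₂] = x = 1.11 M.
Kc = [PCl₃][Cl₂]/[PCl₅] = (1.11)²/1.89 = 0.6519.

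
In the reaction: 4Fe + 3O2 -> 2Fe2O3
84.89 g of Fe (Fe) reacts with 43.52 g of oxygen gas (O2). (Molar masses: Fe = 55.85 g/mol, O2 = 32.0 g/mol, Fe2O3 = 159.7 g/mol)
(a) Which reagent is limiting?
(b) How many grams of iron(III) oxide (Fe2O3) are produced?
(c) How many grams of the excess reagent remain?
(a) Fe, (b) 121.4 g, (c) 7.041 g

Moles of Fe = 84.89 g ÷ 55.85 g/mol = 1.51996 mol
Moles of O2 = 43.52 g ÷ 32.0 g/mol = 1.36 mol
Moles ÷ coefficient: Fe: 1.51996/4 = 0.38, O2: 1.36/3 = 0.4533
(a) Fe has the smaller value, so Fe is the limiting reagent.
(b) Moles of Fe2O3 = 1.51996 mol Fe × (2/4) = 0.759982 mol; mass = 0.759982 mol × 159.7 g/mol = 121.4 g
(c) O2 consumed = 1.51996 × (3/4) = 1.13997 mol; remaining = 1.36 − 1.13997 = 0.220027 mol; mass = 0.220027 mol × 32.0 g/mol = 7.041 g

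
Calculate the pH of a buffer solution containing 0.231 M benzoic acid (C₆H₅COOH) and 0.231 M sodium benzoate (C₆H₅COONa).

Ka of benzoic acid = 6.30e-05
pH = 4.20

pKa = -log(6.30e-05) = 4.20. pH = pKa + log([A⁻]/[HA]) = 4.20 + log(0.231/0.231)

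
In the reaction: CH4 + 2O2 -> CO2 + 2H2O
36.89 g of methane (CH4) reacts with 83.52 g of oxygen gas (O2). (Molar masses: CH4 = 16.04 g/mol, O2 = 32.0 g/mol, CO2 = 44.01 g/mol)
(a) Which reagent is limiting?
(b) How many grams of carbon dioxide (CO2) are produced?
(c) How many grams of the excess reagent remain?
(a) O2, (b) 57.43 g, (c) 15.96 g

Moles of CH4 = 36.89 g ÷ 16.04 g/mol = 2.29988 mol
Moles of O2 = 83.52 g ÷ 32.0 g/mol = 2.61 mol
Moles ÷ coefficient: CH4: 2.29988/1 = 2.3, O2: 2.61/2 = 1.305
(a) O2 has the smaller value, so O2 is the limiting reagent.
(b) Moles of CO2 = 2.61 mol O2 × (1/2) = 1.305 mol; mass = 1.305 mol × 44.01 g/mol = 57.43 g
(c) CH4 consumed = 2.61 × (1/2) = 1.305 mol; remaining = 2.29988 − 1.305 = 0.994875 mol; mass = 0.994875 mol × 16.04 g/mol = 15.96 g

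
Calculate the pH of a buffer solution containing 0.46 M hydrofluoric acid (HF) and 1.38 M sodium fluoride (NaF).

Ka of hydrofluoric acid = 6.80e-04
pH = 3.64

pKa = -log(6.80e-04) = 3.17. pH = pKa + log([A⁻]/[HA]) = 3.17 + log(1.38/0.46)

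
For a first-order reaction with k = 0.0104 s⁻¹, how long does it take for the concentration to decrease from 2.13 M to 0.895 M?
83.37 s

From ln[A] = ln[A]₀ - k·t: t = ln([A]₀/[A])/k = ln(2.13/0.895)/0.0104 = ln(2.3799)/0.0104 = 0.8671/0.0104 = 83.37 s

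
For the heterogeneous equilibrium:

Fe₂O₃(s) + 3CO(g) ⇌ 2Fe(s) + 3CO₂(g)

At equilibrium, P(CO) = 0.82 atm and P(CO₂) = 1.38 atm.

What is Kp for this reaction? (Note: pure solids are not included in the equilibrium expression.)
K_p = 4.766

Solids (Fe₂O₃, Fe) are excluded.
Kp = P(CO₂)³/P(CO)³ = (1.38)³/(0.82)³ = 2.628/0.5514 = 4.766.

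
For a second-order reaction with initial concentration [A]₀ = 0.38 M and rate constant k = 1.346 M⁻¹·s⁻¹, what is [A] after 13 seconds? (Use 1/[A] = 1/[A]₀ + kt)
0.0497 M

1/[A] = 1/[A]₀ + k·t = 1/0.38 + (1.346)·(13) = 2.6316 + 17.4980 = 20.1296
[A] = 1/20.1296 = 0.0497 M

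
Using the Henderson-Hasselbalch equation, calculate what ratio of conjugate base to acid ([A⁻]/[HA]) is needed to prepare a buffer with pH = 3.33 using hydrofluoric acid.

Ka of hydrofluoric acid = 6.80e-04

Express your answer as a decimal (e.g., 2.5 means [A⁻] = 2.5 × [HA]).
[A⁻]/[HA] = 1.454

pKa = −log(6.80e-04) = 3.1675. pH = pKa + log([A⁻]/[HA]). 3.33 = 3.1675 + log(ratio). log(ratio) = 3.33 − 3.1675 = 0.1625. ratio = 10^(0.1625) = 1.454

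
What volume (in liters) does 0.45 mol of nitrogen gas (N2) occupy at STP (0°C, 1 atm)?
At STP, 1 mol of gas occupies 22.4 L
Volume = 0.45 mol × 22.4 L/mol = 10.08 L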